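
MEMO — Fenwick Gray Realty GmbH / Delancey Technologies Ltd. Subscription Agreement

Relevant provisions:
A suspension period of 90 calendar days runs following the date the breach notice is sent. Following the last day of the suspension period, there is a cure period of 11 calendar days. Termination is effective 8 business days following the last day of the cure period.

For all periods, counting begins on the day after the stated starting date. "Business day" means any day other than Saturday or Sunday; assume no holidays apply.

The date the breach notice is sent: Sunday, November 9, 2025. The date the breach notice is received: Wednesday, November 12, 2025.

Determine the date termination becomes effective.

March 2, 2026

The last day of the suspension period: 90 calendar days after November 9, 2025 is February 7, 2026.
The last day of the cure period: February 7, 2026 + 11 days = February 18, 2026.
From Wednesday, February 18, 2026, 8 business days (Feb 19, Feb 20, Feb 23, Feb 24, Feb 25, Feb 26, Feb 27, Mar 2, skipping weekends) brings us to Monday, March 2, 2026, which is the date termination becomes effective.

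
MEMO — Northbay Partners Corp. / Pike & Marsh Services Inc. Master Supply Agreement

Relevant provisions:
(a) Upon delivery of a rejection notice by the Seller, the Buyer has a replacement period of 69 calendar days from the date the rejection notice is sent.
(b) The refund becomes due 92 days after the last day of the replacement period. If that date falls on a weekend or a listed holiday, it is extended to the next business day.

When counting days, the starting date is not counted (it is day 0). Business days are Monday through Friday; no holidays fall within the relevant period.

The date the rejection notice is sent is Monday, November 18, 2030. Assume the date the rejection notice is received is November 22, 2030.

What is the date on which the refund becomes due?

April 28, 2031

The last day of the replacement period: November 18, 2030 + 69 days = January 26, 2031.
The date on which the refund becomes due: January 26, 2031 + 92 days = April 28, 2031. April 28, 2031 is a Monday, so no roll-forward applies.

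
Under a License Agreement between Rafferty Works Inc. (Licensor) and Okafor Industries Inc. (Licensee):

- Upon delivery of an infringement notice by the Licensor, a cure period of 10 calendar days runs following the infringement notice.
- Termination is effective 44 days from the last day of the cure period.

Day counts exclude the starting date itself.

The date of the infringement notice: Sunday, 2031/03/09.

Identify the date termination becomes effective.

2031/05/02

The last day of the cure period: 2031/03/09 + 10 days = 2031/03/19.
Adding 44 calendar days to 2031/03/19 gives 2031/05/02, which is the date termination becomes effective.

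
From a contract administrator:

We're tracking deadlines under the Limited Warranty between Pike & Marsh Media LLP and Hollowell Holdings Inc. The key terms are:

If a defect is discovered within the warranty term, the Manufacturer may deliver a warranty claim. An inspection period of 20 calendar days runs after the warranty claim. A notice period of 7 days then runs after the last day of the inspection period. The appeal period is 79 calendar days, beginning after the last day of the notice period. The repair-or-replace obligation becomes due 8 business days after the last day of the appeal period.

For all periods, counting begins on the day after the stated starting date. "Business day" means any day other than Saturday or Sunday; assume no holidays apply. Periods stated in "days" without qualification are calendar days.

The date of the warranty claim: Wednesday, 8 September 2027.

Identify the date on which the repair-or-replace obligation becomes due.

4 January 2028

The last day of the inspection period: 8 September 2027 + 20 days = 28 September 2027.
The last day of the notice period: 7 calendar days after 28 September 2027 is 5 October 2027.
The last day of the appeal period: 5 October 2027 + 79 days = 23 December 2027.
From Thursday, 23 December 2027, 8 business days (Dec 24, Dec 27, Dec 28, Dec 29, Dec 30, Dec 31, Jan 3, Jan 4, skipping weekends) brings us to Tuesday, 4 January 2028, which is the date on which the repair-or-replace obligation becomes due.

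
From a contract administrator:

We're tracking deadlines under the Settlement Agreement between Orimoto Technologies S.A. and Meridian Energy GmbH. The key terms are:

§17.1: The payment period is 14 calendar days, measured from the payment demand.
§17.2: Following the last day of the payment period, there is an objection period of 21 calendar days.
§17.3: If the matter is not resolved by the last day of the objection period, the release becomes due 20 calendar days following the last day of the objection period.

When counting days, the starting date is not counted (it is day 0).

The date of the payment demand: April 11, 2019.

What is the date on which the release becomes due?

The last day of the payment period: 14 calendar days after April 11, 2019 is April 25, 2019.
Adding 21 calendar days to April 25, 2019 gives May 16, 2019, which is the last day of the objection period.
The date on which the release becomes due: May 16, 2019 + 20 days = June 5, 2019.

June 5, 2019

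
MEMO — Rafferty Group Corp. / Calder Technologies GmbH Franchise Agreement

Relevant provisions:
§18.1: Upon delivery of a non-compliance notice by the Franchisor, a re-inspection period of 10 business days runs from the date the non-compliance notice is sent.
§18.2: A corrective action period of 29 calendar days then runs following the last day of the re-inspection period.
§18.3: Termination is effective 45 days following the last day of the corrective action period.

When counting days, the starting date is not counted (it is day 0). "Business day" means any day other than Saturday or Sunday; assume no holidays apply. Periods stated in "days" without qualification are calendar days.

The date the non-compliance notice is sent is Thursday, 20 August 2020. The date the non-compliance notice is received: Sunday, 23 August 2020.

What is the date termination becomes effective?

From Thursday, 20 August 2020, 10 business days (Aug 21, Aug 24, Aug 25, Aug 26, Aug 27, Aug 28, Aug 31, Sep 1, Sep 2, Sep 3, skipping weekends) brings us to Thursday, 3 September 2020, which is the last day of the re-inspection period.
Adding 29 calendar days to 3 September 2020 gives 2 October 2020, which is the last day of the corrective action period.
The date termination becomes effective: 45 calendar days after 2 October 2020 is 16 November 2020.

16 November 2020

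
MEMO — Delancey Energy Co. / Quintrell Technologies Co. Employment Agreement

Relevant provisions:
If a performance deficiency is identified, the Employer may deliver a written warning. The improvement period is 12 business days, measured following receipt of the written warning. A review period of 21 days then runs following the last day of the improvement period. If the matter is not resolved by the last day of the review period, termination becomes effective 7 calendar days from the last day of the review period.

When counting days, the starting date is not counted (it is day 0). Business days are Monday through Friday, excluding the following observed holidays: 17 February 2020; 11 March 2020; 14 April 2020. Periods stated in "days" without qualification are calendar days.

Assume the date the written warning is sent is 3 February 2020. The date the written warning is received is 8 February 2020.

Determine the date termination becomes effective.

From Saturday, 8 February 2020, 12 business days (Feb 10, Feb 11, Feb 12, Feb 13, …, Feb 24, Feb 25, Feb 26, skipping weekends and the listed holiday on Feb 17) brings us to Wednesday, 26 February 2020, which is the last day of the improvement period.
The last day of the review period: 21 calendar days after 26 February 2020 is 18 March 2020.
Adding 7 calendar days to 18 March 2020 gives 25 March 2020, which is the date termination becomes effective.

25 March 2020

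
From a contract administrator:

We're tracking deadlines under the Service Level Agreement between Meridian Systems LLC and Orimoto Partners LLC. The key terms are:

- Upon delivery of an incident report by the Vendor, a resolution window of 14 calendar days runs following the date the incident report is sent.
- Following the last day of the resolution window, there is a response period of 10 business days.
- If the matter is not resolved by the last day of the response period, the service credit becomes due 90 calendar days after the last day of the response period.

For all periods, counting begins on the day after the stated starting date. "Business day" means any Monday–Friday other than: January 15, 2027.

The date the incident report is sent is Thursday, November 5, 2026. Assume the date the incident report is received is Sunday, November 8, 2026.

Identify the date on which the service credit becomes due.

March 3, 2027

Adding 14 calendar days to November 5, 2026 gives November 19, 2026, which is the last day of the resolution window.
The last day of the response period: 10 business days after Thursday, November 19, 2026, skipping weekends — Nov 20, Nov 23, Nov 24, Nov 25, Nov 26, Nov 27, Nov 30, Dec 1, Dec 2, Dec 3 — lands on Thursday, December 3, 2026.
The date on which the service credit becomes due: December 3, 2026 + 90 days = March 3, 2027.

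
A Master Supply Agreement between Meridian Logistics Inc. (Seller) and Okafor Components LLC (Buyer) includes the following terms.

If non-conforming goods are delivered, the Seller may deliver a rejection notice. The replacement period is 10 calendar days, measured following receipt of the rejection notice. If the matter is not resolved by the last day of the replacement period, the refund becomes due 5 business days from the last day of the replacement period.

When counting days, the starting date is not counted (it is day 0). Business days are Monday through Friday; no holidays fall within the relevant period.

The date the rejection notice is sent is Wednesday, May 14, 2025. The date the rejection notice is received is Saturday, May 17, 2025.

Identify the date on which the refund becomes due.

Adding 10 calendar days to May 17, 2025 gives May 27, 2025, which is the last day of the replacement period.
The date on which the refund becomes due: 5 business days after Tuesday, May 27, 2025, skipping weekends — May 28, May 29, May 30, Jun 2, Jun 3 — lands on Tuesday, Jun 3, 2025.

Jun 3, 2025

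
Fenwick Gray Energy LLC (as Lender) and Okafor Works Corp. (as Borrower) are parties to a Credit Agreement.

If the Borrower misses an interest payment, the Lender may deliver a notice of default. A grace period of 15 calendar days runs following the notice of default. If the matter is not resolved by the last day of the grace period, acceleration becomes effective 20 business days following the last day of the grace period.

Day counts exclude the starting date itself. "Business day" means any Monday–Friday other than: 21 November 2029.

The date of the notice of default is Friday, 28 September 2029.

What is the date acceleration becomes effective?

9 November 2029

The last day of the grace period: 15 calendar days after 28 September 2029 is 13 October 2029.
The date acceleration becomes effective: 20 business days after Saturday, 13 October 2029, skipping weekends — Oct 15, Oct 16, Oct 17, Oct 18, …, Nov 7, Nov 8, Nov 9 — lands on Friday, 9 November 2029.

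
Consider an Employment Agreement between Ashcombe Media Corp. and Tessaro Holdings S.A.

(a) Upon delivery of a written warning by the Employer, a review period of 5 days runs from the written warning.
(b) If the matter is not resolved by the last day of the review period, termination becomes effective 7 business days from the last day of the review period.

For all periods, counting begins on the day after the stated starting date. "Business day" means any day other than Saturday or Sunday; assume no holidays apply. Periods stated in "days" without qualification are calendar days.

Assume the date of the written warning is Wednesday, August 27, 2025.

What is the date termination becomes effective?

September 10, 2025

The last day of the review period: August 27, 2025 + 5 days = September 1, 2025.
The date termination becomes effective: 7 business days after Monday, September 1, 2025, skipping weekends — Sep 2, Sep 3, Sep 4, Sep 5, Sep 8, Sep 9, Sep 10 — lands on Wednesday, September 10, 2025.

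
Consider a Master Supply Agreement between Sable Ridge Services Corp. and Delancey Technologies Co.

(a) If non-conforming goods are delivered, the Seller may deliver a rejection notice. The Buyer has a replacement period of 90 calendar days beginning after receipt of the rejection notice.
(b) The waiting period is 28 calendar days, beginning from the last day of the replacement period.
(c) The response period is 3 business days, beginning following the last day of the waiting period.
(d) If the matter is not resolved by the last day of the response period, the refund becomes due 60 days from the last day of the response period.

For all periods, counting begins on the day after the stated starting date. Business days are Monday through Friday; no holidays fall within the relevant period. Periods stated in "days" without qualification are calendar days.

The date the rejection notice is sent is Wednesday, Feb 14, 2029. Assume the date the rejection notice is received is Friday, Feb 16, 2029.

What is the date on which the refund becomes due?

Aug 18, 2029

The last day of the replacement period: 90 calendar days after Feb 16, 2029 is May 17, 2029.
Adding 28 calendar days to May 17, 2029 gives Jun 14, 2029, which is the last day of the waiting period.
The last day of the response period: counting 3 business days from Thursday, Jun 14, 2029 (Jun 15, Jun 18, Jun 19, skipping weekends) reaches Tuesday, Jun 19, 2029.
The date on which the refund becomes due: 60 calendar days after Jun 19, 2029 is Aug 18, 2029.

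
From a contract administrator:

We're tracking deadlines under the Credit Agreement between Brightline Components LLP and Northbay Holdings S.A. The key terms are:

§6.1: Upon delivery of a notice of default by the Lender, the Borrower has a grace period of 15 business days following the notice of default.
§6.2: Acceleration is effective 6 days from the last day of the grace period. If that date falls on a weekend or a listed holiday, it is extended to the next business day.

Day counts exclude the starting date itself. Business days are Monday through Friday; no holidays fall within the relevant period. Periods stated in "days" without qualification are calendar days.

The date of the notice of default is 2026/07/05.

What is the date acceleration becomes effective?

2026/07/30

From Sunday, 2026/07/05, 15 business days (Jul 6, Jul 7, Jul 8, Jul 9, …, Jul 22, Jul 23, Jul 24, skipping weekends) brings us to Friday, 2026/07/24, which is the last day of the grace period.
The date acceleration becomes effective: 2026/07/24 + 6 days = 2026/07/30. 2026/07/30 is a Thursday, so no roll-forward applies.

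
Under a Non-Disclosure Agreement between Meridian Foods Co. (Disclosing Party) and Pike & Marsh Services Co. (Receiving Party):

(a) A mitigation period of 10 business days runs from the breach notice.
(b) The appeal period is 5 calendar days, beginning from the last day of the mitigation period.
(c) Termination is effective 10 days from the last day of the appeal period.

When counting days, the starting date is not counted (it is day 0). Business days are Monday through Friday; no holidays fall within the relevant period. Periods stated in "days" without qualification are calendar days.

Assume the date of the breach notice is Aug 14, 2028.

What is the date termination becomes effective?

The last day of the mitigation period: counting 10 business days from Monday, Aug 14, 2028 (Aug 15, Aug 16, Aug 17, Aug 18, Aug 21, Aug 22, Aug 23, Aug 24, Aug 25, Aug 28, skipping weekends) reaches Monday, Aug 28, 2028.
The last day of the appeal period: 5 calendar days after Aug 28, 2028 is Sep 2, 2028.
The date termination becomes effective: Sep 2, 2028 + 10 days = Sep 12, 2028.

Sep 12, 2028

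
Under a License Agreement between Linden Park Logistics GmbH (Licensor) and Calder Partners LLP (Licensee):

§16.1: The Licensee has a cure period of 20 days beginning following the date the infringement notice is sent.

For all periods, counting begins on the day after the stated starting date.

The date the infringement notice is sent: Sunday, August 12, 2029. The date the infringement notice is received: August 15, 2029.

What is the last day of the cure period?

The last day of the cure period: 20 calendar days after August 12, 2029 is September 1, 2029.

September 1, 2029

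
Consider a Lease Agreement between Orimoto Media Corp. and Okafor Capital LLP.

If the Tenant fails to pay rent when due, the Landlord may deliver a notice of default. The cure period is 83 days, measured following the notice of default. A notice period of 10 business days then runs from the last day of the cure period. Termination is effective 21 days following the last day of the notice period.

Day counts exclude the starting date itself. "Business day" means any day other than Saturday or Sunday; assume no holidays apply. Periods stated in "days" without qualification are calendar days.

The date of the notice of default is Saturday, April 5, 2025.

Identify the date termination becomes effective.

The last day of the cure period: April 5, 2025 + 83 days = June 27, 2025.
The last day of the notice period: counting 10 business days from Friday, June 27, 2025 (Jun 30, Jul 1, Jul 2, Jul 3, Jul 4, Jul 7, Jul 8, Jul 9, Jul 10, Jul 11, skipping weekends) reaches Friday, July 11, 2025.
Adding 21 calendar days to July 11, 2025 gives August 1, 2025, which is the date termination becomes effective.

August 1, 2025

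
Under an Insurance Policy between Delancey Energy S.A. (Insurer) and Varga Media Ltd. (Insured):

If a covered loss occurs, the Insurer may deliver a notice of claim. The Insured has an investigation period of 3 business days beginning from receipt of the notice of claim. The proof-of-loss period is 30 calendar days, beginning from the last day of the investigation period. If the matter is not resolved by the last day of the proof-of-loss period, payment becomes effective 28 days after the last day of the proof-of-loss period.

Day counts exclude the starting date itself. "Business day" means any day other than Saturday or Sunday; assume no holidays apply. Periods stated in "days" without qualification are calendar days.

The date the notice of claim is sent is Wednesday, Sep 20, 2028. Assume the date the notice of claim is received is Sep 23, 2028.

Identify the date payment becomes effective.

Nov 24, 2028

The last day of the investigation period: counting 3 business days from Saturday, Sep 23, 2028 (Sep 25, Sep 26, Sep 27, skipping weekends) reaches Wednesday, Sep 27, 2028.
The last day of the proof-of-loss period: 30 calendar days after Sep 27, 2028 is Oct 27, 2028.
The date payment becomes effective: 28 calendar days after Oct 27, 2028 is Nov 24, 2028.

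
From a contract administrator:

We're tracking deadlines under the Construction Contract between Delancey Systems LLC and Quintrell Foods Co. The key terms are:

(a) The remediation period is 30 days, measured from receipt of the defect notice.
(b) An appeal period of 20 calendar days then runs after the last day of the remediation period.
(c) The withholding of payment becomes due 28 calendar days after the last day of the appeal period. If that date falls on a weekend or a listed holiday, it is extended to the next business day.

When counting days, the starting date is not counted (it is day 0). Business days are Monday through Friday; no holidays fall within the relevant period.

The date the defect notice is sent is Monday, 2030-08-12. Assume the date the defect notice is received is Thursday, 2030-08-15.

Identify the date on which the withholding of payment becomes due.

The last day of the remediation period: 2030-08-15 + 30 days = 2030-09-14.
Adding 20 calendar days to 2030-09-14 gives 2030-10-04, which is the last day of the appeal period.
Adding 28 calendar days to 2030-10-04 gives 2030-11-01, which is the date on which the withholding of payment becomes due. 2030-11-01 is a Friday, so no roll-forward applies.

2030-11-01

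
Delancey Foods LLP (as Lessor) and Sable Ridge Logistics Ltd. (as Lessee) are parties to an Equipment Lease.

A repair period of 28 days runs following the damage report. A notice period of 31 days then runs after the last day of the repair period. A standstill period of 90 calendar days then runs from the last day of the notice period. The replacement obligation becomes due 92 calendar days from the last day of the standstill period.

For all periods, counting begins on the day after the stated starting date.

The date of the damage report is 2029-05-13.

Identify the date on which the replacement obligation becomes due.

The last day of the repair period: 28 calendar days after 2029-05-13 is 2029-06-10.
The last day of the notice period: 2029-06-10 + 31 days = 2029-07-11.
The last day of the standstill period: 90 calendar days after 2029-07-11 is 2029-10-09.
The date on which the replacement obligation becomes due: 2029-10-09 + 92 days = 2030-01-09.

2030-01-09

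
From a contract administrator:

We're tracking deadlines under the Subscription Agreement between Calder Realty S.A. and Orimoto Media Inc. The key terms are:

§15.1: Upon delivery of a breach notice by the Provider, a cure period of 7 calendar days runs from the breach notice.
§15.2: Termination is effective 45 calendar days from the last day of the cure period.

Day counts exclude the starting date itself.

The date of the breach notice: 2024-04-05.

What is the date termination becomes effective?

2024-05-27

The last day of the cure period: 7 calendar days after 2024-04-05 is 2024-04-12.
Adding 45 calendar days to 2024-04-12 gives 2024-05-27, which is the date termination becomes effective.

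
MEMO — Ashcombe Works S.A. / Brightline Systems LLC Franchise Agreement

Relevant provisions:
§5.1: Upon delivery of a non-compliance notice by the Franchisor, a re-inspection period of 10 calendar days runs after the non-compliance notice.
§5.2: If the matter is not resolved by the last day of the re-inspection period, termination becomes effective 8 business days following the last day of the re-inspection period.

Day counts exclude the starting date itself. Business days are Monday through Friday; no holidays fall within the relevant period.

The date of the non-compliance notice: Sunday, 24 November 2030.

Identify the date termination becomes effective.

The last day of the re-inspection period: 10 calendar days after 24 November 2030 is 4 December 2030.
The date termination becomes effective: counting 8 business days from Wednesday, 4 December 2030 (Dec 5, Dec 6, Dec 9, Dec 10, Dec 11, Dec 12, Dec 13, Dec 16, skipping weekends) reaches Monday, 16 December 2030.

16 December 2030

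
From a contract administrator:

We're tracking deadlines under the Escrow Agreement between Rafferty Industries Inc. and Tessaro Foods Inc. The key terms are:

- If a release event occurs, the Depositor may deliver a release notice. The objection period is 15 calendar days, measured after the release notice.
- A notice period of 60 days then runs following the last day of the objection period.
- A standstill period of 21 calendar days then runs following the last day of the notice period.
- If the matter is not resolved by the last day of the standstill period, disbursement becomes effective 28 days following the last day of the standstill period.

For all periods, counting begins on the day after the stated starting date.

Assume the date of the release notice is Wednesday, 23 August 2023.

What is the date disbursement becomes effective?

25 December 2023

The last day of the objection period: 15 calendar days after 23 August 2023 is 7 September 2023.
The last day of the notice period: 60 calendar days after 7 September 2023 is 6 November 2023.
Adding 21 calendar days to 6 November 2023 gives 27 November 2023, which is the last day of the standstill period.
Adding 28 calendar days to 27 November 2023 gives 25 December 2023, which is the date disbursement becomes effective.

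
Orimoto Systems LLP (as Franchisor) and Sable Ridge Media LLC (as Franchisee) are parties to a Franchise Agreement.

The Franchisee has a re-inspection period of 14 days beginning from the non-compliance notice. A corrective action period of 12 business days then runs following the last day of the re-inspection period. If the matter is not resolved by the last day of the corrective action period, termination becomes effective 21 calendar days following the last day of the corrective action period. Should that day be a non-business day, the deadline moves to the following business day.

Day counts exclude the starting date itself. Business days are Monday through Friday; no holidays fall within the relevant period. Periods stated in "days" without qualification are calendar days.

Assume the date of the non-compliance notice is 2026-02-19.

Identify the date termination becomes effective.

Adding 14 calendar days to 2026-02-19 gives 2026-03-05, which is the last day of the re-inspection period.
The last day of the corrective action period: counting 12 business days from Thursday, 2026-03-05 (Mar 6, Mar 9, Mar 10, Mar 11, …, Mar 19, Mar 20, Mar 23, skipping weekends) reaches Monday, 2026-03-23.
Adding 21 calendar days to 2026-03-23 gives 2026-04-13, which is the date termination becomes effective. 2026-04-13 is a Monday, so no roll-forward applies.

2026-04-13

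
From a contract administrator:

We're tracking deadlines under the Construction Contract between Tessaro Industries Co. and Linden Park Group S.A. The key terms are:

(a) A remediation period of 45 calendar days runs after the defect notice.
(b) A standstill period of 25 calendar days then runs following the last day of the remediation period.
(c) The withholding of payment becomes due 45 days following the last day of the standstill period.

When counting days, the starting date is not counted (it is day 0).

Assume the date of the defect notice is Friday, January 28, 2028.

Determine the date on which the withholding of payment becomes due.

The last day of the remediation period: January 28, 2028 + 45 days = March 13, 2028.
Adding 25 calendar days to March 13, 2028 gives April 7, 2028, which is the last day of the standstill period.
The date on which the withholding of payment becomes due: 45 calendar days after April 7, 2028 is May 22, 2028.

May 22, 2028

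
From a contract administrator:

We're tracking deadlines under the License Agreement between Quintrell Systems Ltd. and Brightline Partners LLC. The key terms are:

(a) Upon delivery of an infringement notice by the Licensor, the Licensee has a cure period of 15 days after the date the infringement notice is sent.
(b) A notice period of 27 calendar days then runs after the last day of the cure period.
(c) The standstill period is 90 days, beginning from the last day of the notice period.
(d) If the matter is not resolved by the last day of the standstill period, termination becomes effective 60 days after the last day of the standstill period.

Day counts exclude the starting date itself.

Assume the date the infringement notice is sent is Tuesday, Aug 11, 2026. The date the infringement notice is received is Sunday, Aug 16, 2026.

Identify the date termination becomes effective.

Feb 19, 2027

The last day of the cure period: 15 calendar days after Aug 11, 2026 is Aug 26, 2026.
The last day of the notice period: 27 calendar days after Aug 26, 2026 is Sep 22, 2026.
Adding 90 calendar days to Sep 22, 2026 gives Dec 21, 2026, which is the last day of the standstill period.
Adding 60 calendar days to Dec 21, 2026 gives Feb 19, 2027, which is the date termination becomes effective.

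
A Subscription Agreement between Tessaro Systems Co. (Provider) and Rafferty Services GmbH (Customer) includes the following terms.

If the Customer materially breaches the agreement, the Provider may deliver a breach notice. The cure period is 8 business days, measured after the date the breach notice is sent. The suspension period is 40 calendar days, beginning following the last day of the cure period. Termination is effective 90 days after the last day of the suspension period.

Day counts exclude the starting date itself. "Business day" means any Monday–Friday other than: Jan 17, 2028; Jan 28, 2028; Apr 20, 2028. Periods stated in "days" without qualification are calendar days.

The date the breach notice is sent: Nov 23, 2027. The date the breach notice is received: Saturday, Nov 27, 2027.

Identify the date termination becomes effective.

Apr 11, 2028

From Tuesday, Nov 23, 2027, 8 business days (Nov 24, Nov 25, Nov 26, Nov 29, Nov 30, Dec 1, Dec 2, Dec 3, skipping weekends) brings us to Friday, Dec 3, 2027, which is the last day of the cure period.
Adding 40 calendar days to Dec 3, 2027 gives Jan 12, 2028, which is the last day of the suspension period.
Adding 90 calendar days to Jan 12, 2028 gives Apr 11, 2028, which is the date termination becomes effective.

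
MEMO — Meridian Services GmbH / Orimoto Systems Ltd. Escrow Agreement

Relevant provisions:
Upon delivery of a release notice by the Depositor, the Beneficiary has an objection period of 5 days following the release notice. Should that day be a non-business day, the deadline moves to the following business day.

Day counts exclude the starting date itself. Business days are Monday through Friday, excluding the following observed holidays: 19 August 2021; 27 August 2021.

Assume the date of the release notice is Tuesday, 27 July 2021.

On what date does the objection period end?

2 August 2021

The last day of the objection period: 5 calendar days after 27 July 2021 is 1 August 2021. That falls on a Sunday, so it rolls to the next business day, Monday, 2 August 2021.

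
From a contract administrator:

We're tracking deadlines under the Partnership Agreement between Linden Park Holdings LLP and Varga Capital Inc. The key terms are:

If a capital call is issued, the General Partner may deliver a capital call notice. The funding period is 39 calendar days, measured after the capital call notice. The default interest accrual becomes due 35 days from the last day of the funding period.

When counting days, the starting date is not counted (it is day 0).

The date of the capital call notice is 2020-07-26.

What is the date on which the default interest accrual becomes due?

The last day of the funding period: 39 calendar days after 2020-07-26 is 2020-09-03.
Adding 35 calendar days to 2020-09-03 gives 2020-10-08, which is the date on which the default interest accrual becomes due.

2020-10-08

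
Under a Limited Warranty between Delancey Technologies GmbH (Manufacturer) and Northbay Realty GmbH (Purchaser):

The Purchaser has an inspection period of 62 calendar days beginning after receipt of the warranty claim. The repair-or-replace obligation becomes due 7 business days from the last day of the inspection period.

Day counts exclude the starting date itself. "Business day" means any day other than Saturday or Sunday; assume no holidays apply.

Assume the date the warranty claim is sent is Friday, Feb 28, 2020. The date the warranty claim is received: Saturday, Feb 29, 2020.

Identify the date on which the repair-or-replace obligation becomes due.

May 12, 2020

Adding 62 calendar days to Feb 29, 2020 gives May 1, 2020, which is the last day of the inspection period.
The date on which the repair-or-replace obligation becomes due: 7 business days after Friday, May 1, 2020, skipping weekends — May 4, May 5, May 6, May 7, May 8, May 11, May 12 — lands on Tuesday, May 12, 2020.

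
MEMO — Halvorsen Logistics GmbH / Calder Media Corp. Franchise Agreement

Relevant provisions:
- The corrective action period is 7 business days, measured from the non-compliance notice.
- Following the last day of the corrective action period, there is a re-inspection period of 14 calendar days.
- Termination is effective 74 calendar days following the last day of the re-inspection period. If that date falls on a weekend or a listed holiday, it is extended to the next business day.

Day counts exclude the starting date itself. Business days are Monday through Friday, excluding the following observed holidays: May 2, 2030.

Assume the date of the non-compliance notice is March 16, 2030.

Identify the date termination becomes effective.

June 24, 2030

The last day of the corrective action period: counting 7 business days from Saturday, March 16, 2030 (Mar 18, Mar 19, Mar 20, Mar 21, Mar 22, Mar 25, Mar 26, skipping weekends) reaches Tuesday, March 26, 2030.
The last day of the re-inspection period: March 26, 2030 + 14 days = April 9, 2030.
The date termination becomes effective: 74 calendar days after April 9, 2030 is June 22, 2030. That falls on a Saturday, so it rolls to the next business day, Monday, June 24, 2030.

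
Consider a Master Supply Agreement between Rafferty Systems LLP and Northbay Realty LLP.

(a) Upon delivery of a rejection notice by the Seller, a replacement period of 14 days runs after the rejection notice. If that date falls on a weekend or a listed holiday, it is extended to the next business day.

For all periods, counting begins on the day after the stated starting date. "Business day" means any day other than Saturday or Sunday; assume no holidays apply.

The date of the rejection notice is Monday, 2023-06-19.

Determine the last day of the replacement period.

The last day of the replacement period: 2023-06-19 + 14 days = 2023-07-03. 2023-07-03 is a Monday, so no roll-forward applies.

2023-07-03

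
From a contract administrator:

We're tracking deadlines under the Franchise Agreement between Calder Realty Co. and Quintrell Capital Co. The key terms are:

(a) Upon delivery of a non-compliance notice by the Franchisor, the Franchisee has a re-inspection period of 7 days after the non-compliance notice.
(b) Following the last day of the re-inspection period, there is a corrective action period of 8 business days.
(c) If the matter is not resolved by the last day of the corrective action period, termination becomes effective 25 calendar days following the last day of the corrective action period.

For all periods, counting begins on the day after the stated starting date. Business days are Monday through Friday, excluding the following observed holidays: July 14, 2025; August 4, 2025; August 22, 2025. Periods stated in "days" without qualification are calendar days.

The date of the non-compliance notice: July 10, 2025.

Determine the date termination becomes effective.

August 23, 2025

The last day of the re-inspection period: 7 calendar days after July 10, 2025 is July 17, 2025.
The last day of the corrective action period: counting 8 business days from Thursday, July 17, 2025 (Jul 18, Jul 21, Jul 22, Jul 23, Jul 24, Jul 25, Jul 28, Jul 29, skipping weekends) reaches Tuesday, July 29, 2025.
The date termination becomes effective: July 29, 2025 + 25 days = August 23, 2025.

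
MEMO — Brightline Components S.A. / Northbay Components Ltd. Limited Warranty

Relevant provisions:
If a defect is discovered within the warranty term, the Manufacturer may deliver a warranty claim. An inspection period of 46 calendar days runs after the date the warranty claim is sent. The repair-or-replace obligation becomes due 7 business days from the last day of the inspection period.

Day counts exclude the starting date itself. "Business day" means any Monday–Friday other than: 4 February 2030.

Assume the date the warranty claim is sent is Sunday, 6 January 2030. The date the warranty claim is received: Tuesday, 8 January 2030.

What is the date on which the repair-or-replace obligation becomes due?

4 March 2030

The last day of the inspection period: 6 January 2030 + 46 days = 21 February 2030.
The date on which the repair-or-replace obligation becomes due: counting 7 business days from Thursday, 21 February 2030 (Feb 22, Feb 25, Feb 26, Feb 27, Feb 28, Mar 1, Mar 4, skipping weekends) reaches Monday, 4 March 2030.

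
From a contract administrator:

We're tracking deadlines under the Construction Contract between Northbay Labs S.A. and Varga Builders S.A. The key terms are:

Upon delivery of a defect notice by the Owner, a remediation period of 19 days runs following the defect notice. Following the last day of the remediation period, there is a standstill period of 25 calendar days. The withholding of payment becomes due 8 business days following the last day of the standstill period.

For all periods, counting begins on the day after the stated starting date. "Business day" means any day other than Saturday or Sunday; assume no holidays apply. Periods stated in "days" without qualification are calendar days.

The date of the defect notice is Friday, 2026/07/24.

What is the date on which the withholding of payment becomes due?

Adding 19 calendar days to 2026/07/24 gives 2026/08/12, which is the last day of the remediation period.
The last day of the standstill period: 2026/08/12 + 25 days = 2026/09/06.
From Sunday, 2026/09/06, 8 business days (Sep 7, Sep 8, Sep 9, Sep 10, Sep 11, Sep 14, Sep 15, Sep 16, skipping weekends) brings us to Wednesday, 2026/09/16, which is the date on which the withholding of payment becomes due.

2026/09/16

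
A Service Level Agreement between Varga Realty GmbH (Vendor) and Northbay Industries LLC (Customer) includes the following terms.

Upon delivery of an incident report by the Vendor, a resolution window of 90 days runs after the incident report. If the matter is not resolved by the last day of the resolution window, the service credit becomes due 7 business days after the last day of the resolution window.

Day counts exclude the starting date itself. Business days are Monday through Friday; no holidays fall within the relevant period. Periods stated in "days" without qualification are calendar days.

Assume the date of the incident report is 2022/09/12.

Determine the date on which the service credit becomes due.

The last day of the resolution window: 90 calendar days after 2022/09/12 is 2022/12/11.
The date on which the service credit becomes due: counting 7 business days from Sunday, 2022/12/11 (Dec 12, Dec 13, Dec 14, Dec 15, Dec 16, Dec 19, Dec 20, skipping weekends) reaches Tuesday, 2022/12/20.

2022/12/20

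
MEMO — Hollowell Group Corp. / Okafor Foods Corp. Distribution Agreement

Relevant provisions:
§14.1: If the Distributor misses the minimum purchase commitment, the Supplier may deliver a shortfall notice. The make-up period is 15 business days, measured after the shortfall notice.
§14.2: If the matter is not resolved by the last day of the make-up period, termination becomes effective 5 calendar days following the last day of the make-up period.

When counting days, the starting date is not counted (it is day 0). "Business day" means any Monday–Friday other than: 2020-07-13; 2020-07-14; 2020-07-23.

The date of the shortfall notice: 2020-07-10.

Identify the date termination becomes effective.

2020-08-10

The last day of the make-up period: counting 15 business days from Friday, 2020-07-10 (Jul 15, Jul 16, Jul 17, Jul 20, …, Aug 3, Aug 4, Aug 5, skipping weekends and the listed holidays on Jul 13, Jul 14, Jul 23) reaches Wednesday, 2020-08-05.
Adding 5 calendar days to 2020-08-05 gives 2020-08-10, which is the date termination becomes effective.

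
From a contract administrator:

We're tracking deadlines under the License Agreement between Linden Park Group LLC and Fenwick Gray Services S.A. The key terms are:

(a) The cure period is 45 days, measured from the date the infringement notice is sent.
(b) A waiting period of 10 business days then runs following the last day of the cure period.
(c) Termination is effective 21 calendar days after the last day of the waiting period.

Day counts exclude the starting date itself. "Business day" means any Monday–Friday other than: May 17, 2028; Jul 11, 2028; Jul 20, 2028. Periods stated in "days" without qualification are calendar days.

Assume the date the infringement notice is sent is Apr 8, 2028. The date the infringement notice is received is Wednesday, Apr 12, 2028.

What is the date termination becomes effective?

Jun 27, 2028

The last day of the cure period: Apr 8, 2028 + 45 days = May 23, 2028.
The last day of the waiting period: 10 business days after Tuesday, May 23, 2028, skipping weekends — May 24, May 25, May 26, May 29, May 30, May 31, Jun 1, Jun 2, Jun 5, Jun 6 — lands on Tuesday, Jun 6, 2028.
Adding 21 calendar days to Jun 6, 2028 gives Jun 27, 2028, which is the date termination becomes effective.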